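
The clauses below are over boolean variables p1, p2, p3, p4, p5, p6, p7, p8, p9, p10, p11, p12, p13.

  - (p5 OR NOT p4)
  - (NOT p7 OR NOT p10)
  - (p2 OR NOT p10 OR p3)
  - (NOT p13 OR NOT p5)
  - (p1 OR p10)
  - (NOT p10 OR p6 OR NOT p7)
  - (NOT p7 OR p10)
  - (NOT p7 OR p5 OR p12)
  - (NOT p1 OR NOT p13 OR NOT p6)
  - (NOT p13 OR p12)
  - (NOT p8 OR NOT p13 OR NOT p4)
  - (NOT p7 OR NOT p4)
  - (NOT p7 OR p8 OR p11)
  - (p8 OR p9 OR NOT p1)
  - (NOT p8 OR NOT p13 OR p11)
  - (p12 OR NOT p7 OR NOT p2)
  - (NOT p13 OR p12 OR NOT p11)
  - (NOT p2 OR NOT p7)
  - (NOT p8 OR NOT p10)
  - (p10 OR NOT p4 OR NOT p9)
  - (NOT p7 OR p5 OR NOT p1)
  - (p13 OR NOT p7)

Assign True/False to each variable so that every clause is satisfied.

Pure literal: p3 appears only positively; assign p3 = True.
p4 occurs only negated in the remaining clauses — set p4 = False.
Branch on p1: take p1 = False.
  then p10 is forced to True.
  then p7 is forced to False.
  then p8 is forced to False.
For the remaining variables, p2 = True, p5 = False, p6 = True, p9 = False, p11 = False, p12 = True, p13 = False works.

p1=False, p2=True, p3=True, p4=False, p5=False, p6=True, p7=False, p8=False, p9=False, p10=True, p11=False, p12=True, p13=False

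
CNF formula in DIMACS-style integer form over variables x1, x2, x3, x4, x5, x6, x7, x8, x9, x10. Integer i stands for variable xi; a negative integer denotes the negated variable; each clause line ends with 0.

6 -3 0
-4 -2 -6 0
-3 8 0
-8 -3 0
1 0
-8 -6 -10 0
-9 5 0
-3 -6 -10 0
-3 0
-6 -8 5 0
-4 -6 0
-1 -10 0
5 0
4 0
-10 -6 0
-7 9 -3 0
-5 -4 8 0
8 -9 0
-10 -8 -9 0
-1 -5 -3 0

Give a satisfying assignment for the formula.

Unit propagation: (x1) forces x1 = True.
Unit propagation: (¬x3) forces x3 = False.
The clause (¬x10) is unit: x10 must be False.
(x5) is a unit clause, so x5 = True.
(x4) is a unit clause, so x4 = True.
(¬x6) is a unit clause, so x6 = False.
The clause (x8) is unit: x8 must be True.
x2, x7, x9 are now unconstrained; take x2 = True, x7 = False, x9 = False.
Every clause has at least one true literal under this assignment.

x1 = 1, x2 = 1, x3 = 0, x4 = 1, x5 = 1, x6 = 0, x7 = 0, x8 = 1, x9 = 0, x10 = 0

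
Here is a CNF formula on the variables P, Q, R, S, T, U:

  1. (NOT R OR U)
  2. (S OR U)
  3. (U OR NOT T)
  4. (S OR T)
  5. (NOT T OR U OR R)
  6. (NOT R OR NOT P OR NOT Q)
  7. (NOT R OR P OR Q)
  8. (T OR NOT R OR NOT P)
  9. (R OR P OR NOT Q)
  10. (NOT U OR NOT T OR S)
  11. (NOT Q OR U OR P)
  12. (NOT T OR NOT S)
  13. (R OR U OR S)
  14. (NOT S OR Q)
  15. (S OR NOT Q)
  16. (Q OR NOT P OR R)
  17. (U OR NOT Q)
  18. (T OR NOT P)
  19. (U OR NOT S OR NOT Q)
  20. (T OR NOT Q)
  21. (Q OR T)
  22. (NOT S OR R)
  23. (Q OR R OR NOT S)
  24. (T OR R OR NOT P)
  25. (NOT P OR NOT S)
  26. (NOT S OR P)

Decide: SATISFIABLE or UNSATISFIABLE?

Q = True:
  propagation gives S=True, T=False; an empty clause results — contradiction.
Q = False:
  propagation gives S=False, U=True, T=True; an empty clause results — contradiction.
Every branch closes, so no satisfying assignment exists.

UNSATISFIABLE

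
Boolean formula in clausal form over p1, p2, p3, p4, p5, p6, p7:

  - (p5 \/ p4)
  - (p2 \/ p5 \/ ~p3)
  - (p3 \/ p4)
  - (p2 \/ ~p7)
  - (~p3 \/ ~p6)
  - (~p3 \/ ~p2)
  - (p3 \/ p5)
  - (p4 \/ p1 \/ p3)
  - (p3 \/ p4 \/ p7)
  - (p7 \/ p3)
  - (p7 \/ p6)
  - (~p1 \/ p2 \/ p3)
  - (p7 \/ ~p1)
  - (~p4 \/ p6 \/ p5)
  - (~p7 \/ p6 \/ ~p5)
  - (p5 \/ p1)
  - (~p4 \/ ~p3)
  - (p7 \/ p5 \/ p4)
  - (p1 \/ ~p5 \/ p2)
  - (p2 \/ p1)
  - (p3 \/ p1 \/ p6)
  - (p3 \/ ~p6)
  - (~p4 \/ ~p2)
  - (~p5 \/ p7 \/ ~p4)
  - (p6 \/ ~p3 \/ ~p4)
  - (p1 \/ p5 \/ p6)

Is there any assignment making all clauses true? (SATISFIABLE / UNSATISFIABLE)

UNSATISFIABLE

p3 = True:
  propagation gives p6=False, p2=False, p5=True, p7=False; an empty clause results — contradiction.
p3 = False:
  propagation gives p4=True, p5=True, p7=True, p2=True; an empty clause results — contradiction.
Every branch closes, so no satisfying assignment exists.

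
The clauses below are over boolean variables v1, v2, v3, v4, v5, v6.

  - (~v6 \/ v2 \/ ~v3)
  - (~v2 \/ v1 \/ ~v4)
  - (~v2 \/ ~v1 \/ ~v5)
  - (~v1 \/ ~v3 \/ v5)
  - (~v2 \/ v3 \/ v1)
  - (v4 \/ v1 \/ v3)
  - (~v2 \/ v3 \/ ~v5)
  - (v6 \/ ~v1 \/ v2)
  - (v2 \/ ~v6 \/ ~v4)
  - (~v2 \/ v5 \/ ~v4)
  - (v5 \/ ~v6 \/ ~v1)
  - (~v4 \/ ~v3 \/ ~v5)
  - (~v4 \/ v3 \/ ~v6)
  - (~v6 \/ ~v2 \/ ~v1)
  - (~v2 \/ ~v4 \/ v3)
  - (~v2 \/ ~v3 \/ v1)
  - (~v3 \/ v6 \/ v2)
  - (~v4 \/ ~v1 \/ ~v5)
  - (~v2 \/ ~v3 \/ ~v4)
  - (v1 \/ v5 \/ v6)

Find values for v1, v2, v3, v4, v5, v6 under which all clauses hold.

v1=True  v2=True  v3=False  v4=False  v5=False  v6=False

Set v1 = True and propagate.
Set v2 = True and propagate.
  then v5 is forced to False.
  then v3 is forced to False.
  then v4 is forced to False.
  then v6 is forced to False.
Every clause has at least one true literal under this assignment.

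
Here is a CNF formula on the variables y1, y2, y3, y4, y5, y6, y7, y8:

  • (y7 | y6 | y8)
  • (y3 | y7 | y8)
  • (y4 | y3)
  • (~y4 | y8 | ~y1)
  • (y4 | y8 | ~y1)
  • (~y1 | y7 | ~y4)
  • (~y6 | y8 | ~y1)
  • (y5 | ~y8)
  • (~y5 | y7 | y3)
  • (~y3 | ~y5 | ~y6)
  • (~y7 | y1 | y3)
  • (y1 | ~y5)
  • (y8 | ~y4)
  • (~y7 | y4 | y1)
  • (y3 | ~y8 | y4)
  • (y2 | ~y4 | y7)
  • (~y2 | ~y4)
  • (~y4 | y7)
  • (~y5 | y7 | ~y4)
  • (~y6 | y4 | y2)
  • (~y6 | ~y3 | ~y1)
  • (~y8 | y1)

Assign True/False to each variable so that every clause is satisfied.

y1=1, y2=0, y3=1, y4=0, y5=1, y6=0, y7=0, y8=1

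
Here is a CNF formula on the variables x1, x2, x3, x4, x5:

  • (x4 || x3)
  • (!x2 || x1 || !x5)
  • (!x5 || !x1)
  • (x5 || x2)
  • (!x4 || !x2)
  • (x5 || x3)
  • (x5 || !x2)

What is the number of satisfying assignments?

3

The models are:
  x1=F x2=F x3=F x4=T x5=T
  x1=F x2=F x3=T x4=F x5=T
  x1=F x2=F x3=T x4=T x5=T
That's 3 in total.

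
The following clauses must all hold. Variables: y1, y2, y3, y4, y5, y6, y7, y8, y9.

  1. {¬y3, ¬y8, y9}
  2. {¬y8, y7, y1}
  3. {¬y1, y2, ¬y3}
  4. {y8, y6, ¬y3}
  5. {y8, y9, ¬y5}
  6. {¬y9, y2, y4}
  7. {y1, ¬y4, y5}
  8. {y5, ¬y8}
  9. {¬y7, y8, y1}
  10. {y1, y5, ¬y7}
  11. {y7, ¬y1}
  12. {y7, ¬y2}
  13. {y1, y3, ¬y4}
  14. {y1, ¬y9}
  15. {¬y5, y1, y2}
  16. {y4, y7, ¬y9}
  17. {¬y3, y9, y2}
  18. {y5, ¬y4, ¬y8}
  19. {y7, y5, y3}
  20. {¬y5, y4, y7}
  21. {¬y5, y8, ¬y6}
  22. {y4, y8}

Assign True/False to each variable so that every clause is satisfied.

Try y1 = True.
  then y7 is forced to True.
The remaining clauses are satisfied by y2 = False, y3 = False, y4 = True, y5 = True, y6 = True, y8 = True, y9 = True.

y1=True  y2=False  y3=False  y4=True  y5=True  y6=True  y7=True  y8=True  y9=True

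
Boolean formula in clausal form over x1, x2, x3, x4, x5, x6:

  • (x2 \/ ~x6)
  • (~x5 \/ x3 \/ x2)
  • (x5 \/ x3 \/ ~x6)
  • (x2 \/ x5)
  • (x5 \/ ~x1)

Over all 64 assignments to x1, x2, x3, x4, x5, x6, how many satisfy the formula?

26

Split on x5, then x2.
  x5=1, x2=1: x1, x3, x4, x6 free → 2^4 = 16.
  x5=1, x2=0: remaining (x1,x3,x4,x6) ∈ {(0,1,0,0); (0,1,1,0); (1,1,0,0); (1,1,1,0)} — 4.
  x5=0, x2=1: x4 free; 3 ways for (x1,x3,x6) × 2^1 = 6.
  x5=0, x2=0: a clause becomes empty — 0.
Total: 16 + 4 + 6 + 0 = 26.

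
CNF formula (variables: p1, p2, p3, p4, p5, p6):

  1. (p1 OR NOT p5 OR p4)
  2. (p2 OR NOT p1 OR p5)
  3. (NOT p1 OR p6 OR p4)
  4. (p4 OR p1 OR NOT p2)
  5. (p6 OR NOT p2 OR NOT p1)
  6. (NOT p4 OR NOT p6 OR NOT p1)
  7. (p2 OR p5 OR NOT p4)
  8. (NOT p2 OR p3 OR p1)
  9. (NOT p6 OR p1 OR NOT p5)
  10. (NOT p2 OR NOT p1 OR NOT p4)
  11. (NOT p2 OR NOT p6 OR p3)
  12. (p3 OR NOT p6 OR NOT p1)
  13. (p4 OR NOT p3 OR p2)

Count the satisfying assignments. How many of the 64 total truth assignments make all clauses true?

Case analysis on p1 and p2:
  p1=1, p2=1: remaining (p3,p4,p5,p6) ∈ {(1,0,0,1); (1,0,1,1)} — 2.
  p1=1, p2=0: remaining (p3,p4,p5,p6) ∈ {(0,1,1,0); (1,1,1,0)} — 2.
  p1=0, p2=1: remaining (p3,p4,p5,p6) ∈ {(1,1,0,0); (1,1,0,1); (1,1,1,0)} — 3.
  p1=0, p2=0: remaining (p3,p4,p5,p6) ∈ {(0,0,0,0); (0,0,0,1); (0,1,1,0); (1,1,1,0)} — 4.
Total: 2 + 2 + 3 + 4 = 11.

11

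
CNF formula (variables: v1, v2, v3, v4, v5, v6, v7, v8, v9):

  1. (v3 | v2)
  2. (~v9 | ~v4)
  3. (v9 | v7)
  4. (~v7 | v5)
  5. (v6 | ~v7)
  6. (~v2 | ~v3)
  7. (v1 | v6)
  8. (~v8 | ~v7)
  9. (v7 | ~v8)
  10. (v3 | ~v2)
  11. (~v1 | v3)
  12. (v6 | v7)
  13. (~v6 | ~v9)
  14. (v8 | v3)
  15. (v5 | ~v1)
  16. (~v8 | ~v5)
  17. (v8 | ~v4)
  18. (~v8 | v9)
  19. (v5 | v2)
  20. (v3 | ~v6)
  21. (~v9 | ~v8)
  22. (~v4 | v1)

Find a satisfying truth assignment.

v1 = False  v2 = False  v3 = True  v4 = False  v5 = True  v6 = True  v7 = True  v8 = False  v9 = False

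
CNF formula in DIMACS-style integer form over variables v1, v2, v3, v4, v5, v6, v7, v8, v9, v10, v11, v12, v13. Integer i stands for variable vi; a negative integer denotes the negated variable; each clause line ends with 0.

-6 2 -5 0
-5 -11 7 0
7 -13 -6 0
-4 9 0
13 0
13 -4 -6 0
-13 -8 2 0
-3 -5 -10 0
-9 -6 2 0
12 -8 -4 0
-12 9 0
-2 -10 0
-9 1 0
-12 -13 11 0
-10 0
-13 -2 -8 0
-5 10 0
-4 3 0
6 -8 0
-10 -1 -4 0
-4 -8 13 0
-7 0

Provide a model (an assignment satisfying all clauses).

v1 = F  v2 = T  v3 = F  v4 = F  v5 = F  v6 = F  v7 = F  v8 = F  v9 = F  v10 = F  v11 = T  v12 = F  v13 = T

Check each clause:
  1. (!v5 || !v6 || v2) — v2 is true.
  2. (!v5 || !v11 || v7) — !v5 is true.
  3. (!v13 || !v6 || v7) — !v6 is true.
  4. (v9 || !v4) — !v4 is true.
  5. (v13) — v13 is true.
  6. (v13 || !v4 || !v6) — !v6 is true.
  7. (!v8 || !v13 || v2) — !v8 is true.
  8. (!v5 || !v10 || !v3) — !v5 is true.
  9. (!v6 || !v9 || v2) — v2 is true.
  10. (!v4 || !v8 || v12) — !v8 is true.
  11. (!v12 || v9) — !v12 is true.
  12. (!v2 || !v10) — !v10 is true.
  13. (!v9 || v1) — !v9 is true.
  14. (v11 || !v12 || !v13) — v11 is true.
  15. (!v10) — !v10 is true.
  16. (!v8 || !v2 || !v13) — !v8 is true.
  17. (!v5 || v10) — !v5 is true.
  18. (v3 || !v4) — !v4 is true.
  19. (!v8 || v6) — !v8 is true.
  20. (!v1 || !v4 || !v10) — !v4 is true.
  21. (v13 || !v8 || !v4) — !v8 is true.
  22. (!v7) — !v7 is true.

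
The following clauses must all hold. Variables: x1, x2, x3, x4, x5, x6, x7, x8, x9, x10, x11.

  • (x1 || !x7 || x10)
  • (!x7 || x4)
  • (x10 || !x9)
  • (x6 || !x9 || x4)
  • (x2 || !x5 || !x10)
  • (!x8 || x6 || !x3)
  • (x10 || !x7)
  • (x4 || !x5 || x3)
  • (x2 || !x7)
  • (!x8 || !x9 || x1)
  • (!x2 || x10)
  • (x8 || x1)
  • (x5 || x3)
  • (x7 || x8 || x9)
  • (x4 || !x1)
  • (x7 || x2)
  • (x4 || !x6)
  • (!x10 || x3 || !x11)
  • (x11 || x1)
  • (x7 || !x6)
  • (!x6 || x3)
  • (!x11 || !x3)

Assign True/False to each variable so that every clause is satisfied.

x1=T, x2=T, x3=T, x4=T, x5=T, x6=T, x7=T, x8=T, x9=T, x10=T, x11=F

Check each clause:
  1. (x1 || x10 || !x7) — x1 is true.
  2. (x4 || !x7) — x4 is true.
  3. (x10 || !x9) — x10 is true.
  4. (x4 || !x9 || x6) — x4 is true.
  5. (!x5 || x2 || !x10) — x2 is true.
  6. (!x3 || x6 || !x8) — x6 is true.
  7. (!x7 || x10) — x10 is true.
  8. (!x5 || x4 || x3) — x3 is true.
  9. (!x7 || x2) — x2 is true.
  10. (!x9 || x1 || !x8) — x1 is true.
  11. (x10 || !x2) — x10 is true.
  12. (x1 || x8) — x8 is true.
  13. (x5 || x3) — x3 is true.
  14. (x9 || x7 || x8) — x8 is true.
  15. (!x1 || x4) — x4 is true.
  16. (x7 || x2) — x2 is true.
  17. (!x6 || x4) — x4 is true.
  18. (!x10 || x3 || !x11) — x3 is true.
  19. (x1 || x11) — x1 is true.
  20. (x7 || !x6) — x7 is true.
  21. (!x6 || x3) — x3 is true.
  22. (!x11 || !x3) — !x11 is true.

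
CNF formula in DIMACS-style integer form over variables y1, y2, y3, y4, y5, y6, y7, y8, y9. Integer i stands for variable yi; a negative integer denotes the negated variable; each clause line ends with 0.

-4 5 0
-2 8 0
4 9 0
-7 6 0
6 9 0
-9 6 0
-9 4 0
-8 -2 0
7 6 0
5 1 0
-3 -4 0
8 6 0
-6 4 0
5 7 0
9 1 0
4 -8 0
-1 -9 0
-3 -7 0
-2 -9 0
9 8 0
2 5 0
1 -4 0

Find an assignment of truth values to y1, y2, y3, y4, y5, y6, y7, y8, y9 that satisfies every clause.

y1 = 1, y2 = 0, y3 = 0, y4 = 1, y5 = 1, y6 = 1, y7 = 0, y8 = 1, y9 = 0

Check each clause:
  1. (y5 | ~y4) — y5 is true.
  2. (y8 | ~y2) — y8 is true.
  3. (y4 | y9) — y4 is true.
  4. (~y7 | y6) — ~y7 is true.
  5. (y9 | y6) — y6 is true.
  6. (~y9 | y6) — y6 is true.
  7. (y4 | ~y9) — y4 is true.
  8. (~y2 | ~y8) — ~y2 is true.
  9. (y7 | y6) — y6 is true.
  10. (y5 | y1) — y1 is true.
  11. (~y3 | ~y4) — ~y3 is true.
  12. (y6 | y8) — y8 is true.
  13. (y4 | ~y6) — y4 is true.
  14. (y5 | y7) — y5 is true.
  15. (y1 | y9) — y1 is true.
  16. (y4 | ~y8) — y4 is true.
  17. (~y9 | ~y1) — ~y9 is true.
  18. (~y7 | ~y3) — ~y7 is true.
  19. (~y2 | ~y9) — ~y2 is true.
  20. (y9 | y8) — y8 is true.
  21. (y5 | y2) — y5 is true.
  22. (~y4 | y1) — y1 is true.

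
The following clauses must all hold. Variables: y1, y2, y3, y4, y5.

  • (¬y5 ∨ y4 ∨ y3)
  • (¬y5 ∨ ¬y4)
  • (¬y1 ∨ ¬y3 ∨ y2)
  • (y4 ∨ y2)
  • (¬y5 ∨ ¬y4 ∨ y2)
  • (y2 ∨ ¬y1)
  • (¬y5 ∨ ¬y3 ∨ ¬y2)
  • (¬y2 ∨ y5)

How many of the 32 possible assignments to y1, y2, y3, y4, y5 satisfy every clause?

2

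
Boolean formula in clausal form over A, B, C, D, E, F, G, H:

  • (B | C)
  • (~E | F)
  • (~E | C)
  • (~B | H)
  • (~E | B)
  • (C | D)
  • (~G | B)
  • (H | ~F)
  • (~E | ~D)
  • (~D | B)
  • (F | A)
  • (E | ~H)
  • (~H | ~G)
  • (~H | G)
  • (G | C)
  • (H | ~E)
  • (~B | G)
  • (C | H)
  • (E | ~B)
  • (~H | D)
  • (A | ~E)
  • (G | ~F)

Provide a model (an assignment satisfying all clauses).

A=True, B=False, C=True, D=False, E=False, F=False, G=False, H=False

A occurs only positively in the remaining clauses — set A = True.
C occurs only positively in the remaining clauses — set C = True.
Try B = False.
  then E is forced to False.
  then G is forced to False.
  then D is forced to False.
  then H is forced to False.
  then F is forced to False.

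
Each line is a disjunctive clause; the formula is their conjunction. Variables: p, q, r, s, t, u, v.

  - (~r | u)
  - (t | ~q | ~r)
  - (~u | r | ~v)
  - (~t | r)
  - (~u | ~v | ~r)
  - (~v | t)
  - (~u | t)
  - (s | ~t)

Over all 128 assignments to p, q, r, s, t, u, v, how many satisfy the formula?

12

Case analysis on r and t:
  r=1, t=1: remaining (p,q,s,u,v) ∈ {(0,0,1,1,0); (0,1,1,1,0); (1,0,1,1,0); (1,1,1,1,0)} — 4.
  r=1, t=0: a clause becomes empty — 0.
  r=0, t=1: a clause becomes empty — 0.
  r=0, t=0: forces u=0; v=0; p, q, s free → 2^3 = 8.
Total: 4 + 0 + 0 + 8 = 12.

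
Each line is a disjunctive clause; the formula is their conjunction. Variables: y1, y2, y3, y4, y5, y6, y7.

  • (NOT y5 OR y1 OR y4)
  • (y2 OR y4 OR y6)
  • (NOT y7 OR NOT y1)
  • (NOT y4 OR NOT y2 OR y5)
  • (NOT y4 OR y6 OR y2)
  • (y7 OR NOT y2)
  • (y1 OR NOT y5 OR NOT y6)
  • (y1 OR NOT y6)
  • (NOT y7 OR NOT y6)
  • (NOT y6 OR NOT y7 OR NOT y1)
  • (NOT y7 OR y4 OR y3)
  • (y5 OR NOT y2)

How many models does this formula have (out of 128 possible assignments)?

Split on y6, then y1.
  y6=T, y1=T: forces y2=F; y7=F; y3, y4, y5 free → 2^3 = 8.
  y6=T, y1=F: a clause becomes empty — 0.
  y6=F, y1=T: a clause becomes empty — 0.
  y6=F, y1=F: remaining (y2,y3,y4,y5,y7) ∈ {(T,F,T,T,T); (T,T,T,T,T)} — 2.
Total: 8 + 0 + 0 + 2 = 10.

10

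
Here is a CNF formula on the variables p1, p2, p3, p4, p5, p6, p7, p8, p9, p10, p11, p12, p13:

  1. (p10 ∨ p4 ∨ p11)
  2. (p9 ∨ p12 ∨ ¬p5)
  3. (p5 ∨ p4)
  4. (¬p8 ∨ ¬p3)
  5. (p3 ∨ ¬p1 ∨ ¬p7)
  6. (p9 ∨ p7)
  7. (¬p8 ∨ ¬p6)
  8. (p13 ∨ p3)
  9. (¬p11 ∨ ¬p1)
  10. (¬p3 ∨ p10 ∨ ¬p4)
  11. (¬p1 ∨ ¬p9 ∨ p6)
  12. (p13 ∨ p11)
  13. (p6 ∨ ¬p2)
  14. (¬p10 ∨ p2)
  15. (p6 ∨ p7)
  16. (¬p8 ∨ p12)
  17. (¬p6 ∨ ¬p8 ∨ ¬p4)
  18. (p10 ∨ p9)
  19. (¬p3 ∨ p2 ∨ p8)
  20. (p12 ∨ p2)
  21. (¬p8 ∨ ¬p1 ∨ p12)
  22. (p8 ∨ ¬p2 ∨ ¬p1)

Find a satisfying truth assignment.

p1=False, p2=True, p3=True, p4=False, p5=True, p6=True, p7=True, p8=False, p9=True, p10=False, p11=True, p12=True, p13=True

p1 occurs only negated in the remaining clauses — set p1 = False.
p12 occurs only positively in the remaining clauses — set p12 = True.
Branch on p2: take p2 = True.
  then p6 is forced to True.
  then p8 is forced to False.
For the remaining variables, p3 = True, p4 = False, p5 = True, p7 = True, p9 = True, p10 = False, p11 = True, p13 = True works.
Every clause has at least one true literal under this assignment.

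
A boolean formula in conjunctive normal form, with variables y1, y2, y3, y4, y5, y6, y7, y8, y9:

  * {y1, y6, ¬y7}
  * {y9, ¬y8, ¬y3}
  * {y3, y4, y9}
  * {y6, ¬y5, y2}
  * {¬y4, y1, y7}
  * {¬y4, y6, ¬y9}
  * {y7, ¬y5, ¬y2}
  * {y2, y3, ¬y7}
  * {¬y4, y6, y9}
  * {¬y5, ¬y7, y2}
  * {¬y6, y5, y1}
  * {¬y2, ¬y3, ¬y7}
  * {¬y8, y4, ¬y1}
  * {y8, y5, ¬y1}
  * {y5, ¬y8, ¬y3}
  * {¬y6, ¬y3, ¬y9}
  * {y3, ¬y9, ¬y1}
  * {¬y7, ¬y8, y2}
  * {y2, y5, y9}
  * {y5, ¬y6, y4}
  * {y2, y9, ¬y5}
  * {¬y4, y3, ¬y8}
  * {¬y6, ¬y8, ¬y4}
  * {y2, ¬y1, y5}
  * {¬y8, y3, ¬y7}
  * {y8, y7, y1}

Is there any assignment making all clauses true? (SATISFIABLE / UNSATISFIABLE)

Try y1 = False.
Try y2 = True.
The remaining clauses are satisfied by y3 = False, y4 = False, y5 = False, y6 = False, y7 = False, y8 = True, y9 = True.
Every clause has at least one true literal under this assignment.
So y1=F, y2=T, y3=F, y4=F, y5=F, y6=F, y7=F, y8=T, y9=T is a satisfying assignment.

SATISFIABLE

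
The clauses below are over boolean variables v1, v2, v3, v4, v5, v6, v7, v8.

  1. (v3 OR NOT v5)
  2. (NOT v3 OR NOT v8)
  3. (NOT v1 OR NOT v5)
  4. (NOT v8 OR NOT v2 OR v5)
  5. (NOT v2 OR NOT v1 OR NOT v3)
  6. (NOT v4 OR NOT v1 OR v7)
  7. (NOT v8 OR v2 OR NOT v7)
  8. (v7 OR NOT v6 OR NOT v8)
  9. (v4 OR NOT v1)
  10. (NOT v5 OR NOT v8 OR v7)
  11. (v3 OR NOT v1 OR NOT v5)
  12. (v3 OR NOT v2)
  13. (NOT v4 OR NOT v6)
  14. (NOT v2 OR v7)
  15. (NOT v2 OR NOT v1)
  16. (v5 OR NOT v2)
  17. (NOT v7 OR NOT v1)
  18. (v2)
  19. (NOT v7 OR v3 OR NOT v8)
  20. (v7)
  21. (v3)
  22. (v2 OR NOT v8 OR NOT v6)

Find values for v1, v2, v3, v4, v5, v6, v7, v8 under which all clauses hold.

v1 = False, v2 = True, v3 = True, v4 = False, v5 = True, v6 = False, v7 = True, v8 = False

(v2) is a unit clause, so v2 = True.
Unit propagation: (v3) forces v3 = True.
(NOT v8) is a unit clause, so v8 = False.
(NOT v1) is a unit clause, so v1 = False.
Unit propagation: (v7) forces v7 = True.
The clause (v5) is unit: v5 must be True.
v4 occurs only negated in the remaining clauses — set v4 = False.
Pure literal: v6 appears only negated; assign v6 = False.
Check each clause:
  1. (v3 OR NOT v5) — v3 is true.
  2. (NOT v3 OR NOT v8) — NOT v8 is true.
  3. (NOT v1 OR NOT v5) — NOT v1 is true.
  4. (NOT v2 OR v5 OR NOT v8) — NOT v8 is true.
  5. (NOT v2 OR NOT v1 OR NOT v3) — NOT v1 is true.
  6. (NOT v4 OR NOT v1 OR v7) — NOT v4 is true.
  7. (NOT v7 OR NOT v8 OR v2) — NOT v8 is true.
  8. (NOT v8 OR NOT v6 OR v7) — NOT v8 is true.
  9. (v4 OR NOT v1) — NOT v1 is true.
  10. (NOT v8 OR NOT v5 OR v7) — NOT v8 is true.
  11. (v3 OR NOT v1 OR NOT v5) — v3 is true.
  12. (v3 OR NOT v2) — v3 is true.
  13. (NOT v4 OR NOT v6) — NOT v6 is true.
  14. (v7 OR NOT v2) — v7 is true.
  15. (NOT v2 OR NOT v1) — NOT v1 is true.
  16. (v5 OR NOT v2) — v5 is true.
  17. (NOT v1 OR NOT v7) — NOT v1 is true.
  18. (v2) — v2 is true.
  19. (v3 OR NOT v8 OR NOT v7) — NOT v8 is true.
  20. (v7) — v7 is true.
  21. (v3) — v3 is true.
  22. (NOT v6 OR v2 OR NOT v8) — NOT v8 is true.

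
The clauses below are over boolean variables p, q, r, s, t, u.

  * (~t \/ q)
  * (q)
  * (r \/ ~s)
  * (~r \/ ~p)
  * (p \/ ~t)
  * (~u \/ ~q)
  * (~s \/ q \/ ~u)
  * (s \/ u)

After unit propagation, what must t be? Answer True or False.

False

Unit clause (q) sets q = True.
(~u \/ ~q) with q = True leaves only ~u, so u = False.
(u \/ s) with u = False leaves only s, so s = True.
(r \/ ~s): since s = True, the clause reduces to (r). r = True.
From (~p \/ ~r) and r = True: p = False.
(~t \/ p) with p = False leaves only ~t, so t = False.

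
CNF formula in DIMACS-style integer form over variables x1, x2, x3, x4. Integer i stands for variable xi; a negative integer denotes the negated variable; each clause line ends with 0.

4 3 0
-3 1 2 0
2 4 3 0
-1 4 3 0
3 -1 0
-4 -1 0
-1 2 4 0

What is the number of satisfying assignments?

5

Satisfying assignments:
  x1=F x2=F x3=F x4=T
  x1=F x2=T x3=F x4=T
  x1=F x2=T x3=T x4=F
  x1=F x2=T x3=T x4=T
  x1=T x2=T x3=T x4=F
Count: 5.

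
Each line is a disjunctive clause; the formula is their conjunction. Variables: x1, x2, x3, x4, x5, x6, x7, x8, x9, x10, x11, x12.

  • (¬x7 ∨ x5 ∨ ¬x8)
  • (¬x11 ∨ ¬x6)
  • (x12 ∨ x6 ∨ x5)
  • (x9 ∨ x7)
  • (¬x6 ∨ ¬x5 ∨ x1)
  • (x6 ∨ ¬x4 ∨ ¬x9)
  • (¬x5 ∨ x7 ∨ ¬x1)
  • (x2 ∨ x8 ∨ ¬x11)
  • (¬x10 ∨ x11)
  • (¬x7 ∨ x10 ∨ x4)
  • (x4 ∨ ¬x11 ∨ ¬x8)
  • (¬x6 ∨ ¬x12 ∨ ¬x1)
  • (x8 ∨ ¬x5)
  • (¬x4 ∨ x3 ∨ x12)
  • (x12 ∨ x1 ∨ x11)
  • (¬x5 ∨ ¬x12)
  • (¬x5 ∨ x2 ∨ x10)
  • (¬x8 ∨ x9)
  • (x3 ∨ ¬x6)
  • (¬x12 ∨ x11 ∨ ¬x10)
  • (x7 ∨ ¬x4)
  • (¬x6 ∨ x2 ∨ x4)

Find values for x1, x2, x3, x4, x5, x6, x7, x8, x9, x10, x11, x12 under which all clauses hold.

x3 occurs only positively in the remaining clauses — set x3 = True.
Set x1 = True and propagate.
Set x2 = False and propagate.
For the remaining variables, x4 = False, x5 = False, x6 = False, x7 = False, x8 = False, x9 = True, x10 = False, x11 = False, x12 = True works.

x1=T, x2=F, x3=T, x4=F, x5=F, x6=F, x7=F, x8=F, x9=T, x10=F, x11=F, x12=T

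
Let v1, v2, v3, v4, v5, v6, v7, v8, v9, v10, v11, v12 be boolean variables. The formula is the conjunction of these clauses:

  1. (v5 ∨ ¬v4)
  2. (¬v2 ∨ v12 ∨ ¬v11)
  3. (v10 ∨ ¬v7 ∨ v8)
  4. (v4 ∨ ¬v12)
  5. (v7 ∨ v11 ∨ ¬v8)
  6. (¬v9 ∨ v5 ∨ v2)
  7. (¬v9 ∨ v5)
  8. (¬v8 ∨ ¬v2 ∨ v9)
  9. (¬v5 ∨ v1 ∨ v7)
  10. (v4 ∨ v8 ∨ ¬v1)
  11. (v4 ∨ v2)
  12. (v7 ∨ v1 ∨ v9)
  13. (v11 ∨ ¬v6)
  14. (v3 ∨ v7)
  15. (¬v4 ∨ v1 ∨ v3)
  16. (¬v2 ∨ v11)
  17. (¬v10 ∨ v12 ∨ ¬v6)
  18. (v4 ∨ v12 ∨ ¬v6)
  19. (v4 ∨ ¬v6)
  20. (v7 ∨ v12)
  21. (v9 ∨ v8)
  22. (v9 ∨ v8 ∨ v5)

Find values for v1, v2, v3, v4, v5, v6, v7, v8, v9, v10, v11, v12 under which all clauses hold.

v1=True, v2=False, v3=False, v4=True, v5=True, v6=False, v7=True, v8=True, v9=True, v10=False, v11=True, v12=True

v6 occurs only negated in the remaining clauses — set v6 = False.
Set v1 = True and propagate.
Branch on v2: take v2 = False.
  then v4 is forced to True.
  then v5 is forced to True.
The remaining clauses are satisfied by v3 = False, v7 = True, v8 = True, v9 = True, v10 = False, v11 = True, v12 = True.
Every clause has at least one true literal under this assignment.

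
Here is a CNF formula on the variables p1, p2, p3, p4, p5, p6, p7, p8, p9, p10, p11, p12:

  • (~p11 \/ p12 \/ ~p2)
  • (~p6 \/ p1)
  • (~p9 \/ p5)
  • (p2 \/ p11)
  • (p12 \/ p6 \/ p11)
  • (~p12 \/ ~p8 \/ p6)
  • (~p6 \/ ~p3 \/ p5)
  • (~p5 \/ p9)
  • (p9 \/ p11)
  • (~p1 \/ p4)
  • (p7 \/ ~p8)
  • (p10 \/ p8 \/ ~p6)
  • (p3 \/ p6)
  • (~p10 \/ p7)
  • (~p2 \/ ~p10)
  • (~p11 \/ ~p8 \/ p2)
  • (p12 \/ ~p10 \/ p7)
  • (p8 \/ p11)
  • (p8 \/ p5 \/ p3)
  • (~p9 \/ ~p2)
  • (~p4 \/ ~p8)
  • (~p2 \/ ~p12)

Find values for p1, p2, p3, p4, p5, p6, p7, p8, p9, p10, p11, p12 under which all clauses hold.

p1 = T, p2 = F, p3 = T, p4 = T, p5 = T, p6 = T, p7 = T, p8 = F, p9 = T, p10 = T, p11 = T, p12 = T

p7 occurs only positively in the remaining clauses — set p7 = True.
Branch on p1: take p1 = True.
  then p4 is forced to True.
  then p8 is forced to False.
  then p11 is forced to True.
The remaining clauses are satisfied by p2 = False, p3 = True, p5 = True, p6 = True, p9 = True, p10 = True, p12 = True.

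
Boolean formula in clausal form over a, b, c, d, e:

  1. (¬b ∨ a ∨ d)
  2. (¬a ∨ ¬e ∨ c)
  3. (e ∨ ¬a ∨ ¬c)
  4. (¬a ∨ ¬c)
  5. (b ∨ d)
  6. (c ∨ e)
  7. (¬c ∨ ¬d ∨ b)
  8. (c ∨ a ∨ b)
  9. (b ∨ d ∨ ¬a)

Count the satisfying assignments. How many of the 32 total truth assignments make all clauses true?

3

The models are:
  a=F b=T c=F d=T e=T
  a=F b=T c=T d=T e=F
  a=F b=T c=T d=T e=T
That's 3 in total.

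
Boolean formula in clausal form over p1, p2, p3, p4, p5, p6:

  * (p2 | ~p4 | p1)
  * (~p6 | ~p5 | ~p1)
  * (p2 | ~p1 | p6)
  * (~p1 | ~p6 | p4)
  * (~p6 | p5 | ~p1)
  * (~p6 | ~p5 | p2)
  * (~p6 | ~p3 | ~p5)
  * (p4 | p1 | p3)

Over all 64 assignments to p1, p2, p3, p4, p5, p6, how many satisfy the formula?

Split on p1, then p6.
  p1=1, p6=1: a clause becomes empty — 0.
  p1=1, p6=0: forces p2=1; p3, p4, p5 free → 2^3 = 8.
  p1=0, p6=1: 5 of the 16 assignments to (p2,p3,p4,p5) work.
  p1=0, p6=0: p5 free; 4 ways for (p2,p3,p4) × 2^1 = 8.
Total: 0 + 8 + 5 + 8 = 21.

21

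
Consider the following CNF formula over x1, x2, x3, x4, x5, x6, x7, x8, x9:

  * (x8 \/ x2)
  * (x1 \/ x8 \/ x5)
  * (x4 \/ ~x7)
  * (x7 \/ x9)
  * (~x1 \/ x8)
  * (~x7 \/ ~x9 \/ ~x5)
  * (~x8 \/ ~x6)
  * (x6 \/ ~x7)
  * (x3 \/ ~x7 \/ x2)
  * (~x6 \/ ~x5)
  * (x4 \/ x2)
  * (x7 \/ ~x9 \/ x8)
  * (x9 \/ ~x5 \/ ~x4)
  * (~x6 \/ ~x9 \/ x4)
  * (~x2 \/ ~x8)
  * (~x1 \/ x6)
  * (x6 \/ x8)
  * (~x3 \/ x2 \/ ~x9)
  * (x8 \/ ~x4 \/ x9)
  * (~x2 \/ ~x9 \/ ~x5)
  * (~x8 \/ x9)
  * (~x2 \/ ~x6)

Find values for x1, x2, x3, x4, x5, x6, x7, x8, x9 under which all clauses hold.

x1=0, x2=0, x3=0, x4=1, x5=0, x6=0, x7=0, x8=1, x9=1

Branch on x1: take x1 = False.
For the remaining variables, x2 = False, x3 = False, x4 = True, x5 = False, x6 = False, x7 = False, x8 = True, x9 = True works.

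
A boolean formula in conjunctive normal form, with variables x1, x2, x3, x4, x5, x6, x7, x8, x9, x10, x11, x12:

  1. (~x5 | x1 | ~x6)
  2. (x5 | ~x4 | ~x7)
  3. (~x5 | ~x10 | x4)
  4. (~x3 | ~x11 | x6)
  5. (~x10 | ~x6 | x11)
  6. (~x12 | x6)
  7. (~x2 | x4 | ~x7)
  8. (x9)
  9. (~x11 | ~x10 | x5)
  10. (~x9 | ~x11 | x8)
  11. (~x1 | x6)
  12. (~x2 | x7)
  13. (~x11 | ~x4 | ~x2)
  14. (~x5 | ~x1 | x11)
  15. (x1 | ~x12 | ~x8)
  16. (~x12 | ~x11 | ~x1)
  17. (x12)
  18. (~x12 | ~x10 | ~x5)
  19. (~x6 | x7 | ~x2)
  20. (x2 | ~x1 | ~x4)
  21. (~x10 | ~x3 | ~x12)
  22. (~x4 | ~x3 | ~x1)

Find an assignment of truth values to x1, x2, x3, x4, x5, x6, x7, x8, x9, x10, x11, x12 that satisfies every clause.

x1=True  x2=False  x3=True  x4=False  x5=False  x6=True  x7=False  x8=False  x9=True  x10=False  x11=False  x12=True

Check each clause:
  1. (x1 | ~x5 | ~x6) — x1 is true.
  2. (x5 | ~x4 | ~x7) — ~x7 is true.
  3. (~x10 | ~x5 | x4) — ~x5 is true.
  4. (~x3 | ~x11 | x6) — ~x11 is true.
  5. (~x10 | x11 | ~x6) — ~x10 is true.
  6. (x6 | ~x12) — x6 is true.
  7. (~x7 | x4 | ~x2) — ~x7 is true.
  8. (x9) — x9 is true.
  9. (~x11 | x5 | ~x10) — ~x11 is true.
  10. (x8 | ~x9 | ~x11) — ~x11 is true.
  11. (x6 | ~x1) — x6 is true.
  12. (x7 | ~x2) — ~x2 is true.
  13. (~x2 | ~x11 | ~x4) — ~x4 is true.
  14. (~x5 | ~x1 | x11) — ~x5 is true.
  15. (~x12 | ~x8 | x1) — ~x8 is true.
  16. (~x11 | ~x12 | ~x1) — ~x11 is true.
  17. (x12) — x12 is true.
  18. (~x10 | ~x5 | ~x12) — ~x5 is true.
  19. (~x2 | x7 | ~x6) — ~x2 is true.
  20. (~x4 | ~x1 | x2) — ~x4 is true.
  21. (~x10 | ~x3 | ~x12) — ~x10 is true.
  22. (~x3 | ~x1 | ~x4) — ~x4 is true.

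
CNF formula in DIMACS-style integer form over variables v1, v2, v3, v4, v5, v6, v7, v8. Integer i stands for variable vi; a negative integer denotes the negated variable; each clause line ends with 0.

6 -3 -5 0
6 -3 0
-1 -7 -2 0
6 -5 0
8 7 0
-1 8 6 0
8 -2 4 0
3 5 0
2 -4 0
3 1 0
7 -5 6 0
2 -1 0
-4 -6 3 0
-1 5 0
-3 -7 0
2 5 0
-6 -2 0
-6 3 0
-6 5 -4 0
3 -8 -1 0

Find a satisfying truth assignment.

v1=False, v2=False, v3=True, v4=False, v5=True, v6=True, v7=False, v8=True

Check each clause:
  1. (v6 | ~v5 | ~v3) — v6 is true.
  2. (v6 | ~v3) — v6 is true.
  3. (~v7 | ~v1 | ~v2) — ~v7 is true.
  4. (v6 | ~v5) — v6 is true.
  5. (v7 | v8) — v8 is true.
  6. (v6 | v8 | ~v1) — v8 is true.
  7. (v8 | v4 | ~v2) — v8 is true.
  8. (v3 | v5) — v3 is true.
  9. (v2 | ~v4) — ~v4 is true.
  10. (v1 | v3) — v3 is true.
  11. (~v5 | v6 | v7) — v6 is true.
  12. (~v1 | v2) — ~v1 is true.
  13. (~v4 | ~v6 | v3) — v3 is true.
  14. (v5 | ~v1) — v5 is true.
  15. (~v3 | ~v7) — ~v7 is true.
  16. (v5 | v2) — v5 is true.
  17. (~v6 | ~v2) — ~v2 is true.
  18. (v3 | ~v6) — v3 is true.
  19. (v5 | ~v6 | ~v4) — ~v4 is true.
  20. (v3 | ~v8 | ~v1) — v3 is true.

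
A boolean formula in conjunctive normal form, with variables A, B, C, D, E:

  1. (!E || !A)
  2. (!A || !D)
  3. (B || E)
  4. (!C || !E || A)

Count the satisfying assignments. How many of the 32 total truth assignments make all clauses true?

10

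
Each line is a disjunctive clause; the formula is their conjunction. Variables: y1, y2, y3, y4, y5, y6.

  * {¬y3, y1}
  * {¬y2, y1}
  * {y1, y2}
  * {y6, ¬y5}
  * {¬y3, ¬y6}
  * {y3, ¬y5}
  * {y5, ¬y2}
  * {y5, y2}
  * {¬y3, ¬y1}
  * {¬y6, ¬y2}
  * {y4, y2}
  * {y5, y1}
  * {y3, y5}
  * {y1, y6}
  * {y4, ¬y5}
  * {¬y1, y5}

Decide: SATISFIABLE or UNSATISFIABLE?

UNSATISFIABLE

y5 = True:
  propagation gives y6=True, y3=False; an empty clause results — contradiction.
y5 = False:
  propagation gives y2=False; an empty clause results — contradiction.
Every branch closes, so no satisfying assignment exists.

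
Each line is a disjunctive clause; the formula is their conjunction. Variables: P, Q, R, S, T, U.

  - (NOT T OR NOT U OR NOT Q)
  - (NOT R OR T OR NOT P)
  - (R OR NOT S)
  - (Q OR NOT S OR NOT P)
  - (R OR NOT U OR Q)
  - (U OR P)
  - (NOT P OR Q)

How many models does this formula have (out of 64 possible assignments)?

Split on P, then Q.
  P=1, Q=1: 5 of the 16 assignments to (R,S,T,U) work.
  P=1, Q=0: a clause becomes empty — 0.
  P=0, Q=1: remaining (R,S,T,U) ∈ {(0,0,0,1); (1,0,0,1); (1,1,0,1)} — 3.
  P=0, Q=0: remaining (R,S,T,U) ∈ {(1,0,0,1); (1,0,1,1); (1,1,0,1); (1,1,1,1)} — 4.
Total: 5 + 0 + 3 + 4 = 12.

12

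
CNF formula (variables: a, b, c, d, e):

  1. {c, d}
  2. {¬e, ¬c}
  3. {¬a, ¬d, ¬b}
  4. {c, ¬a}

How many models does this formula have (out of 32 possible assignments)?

11

Case analysis on c and a:
  c=T, a=T: remaining (b,d,e) ∈ {(F,F,F); (F,T,F); (T,F,F)} — 3.
  c=T, a=F: remaining (b,d,e) ∈ {(F,F,F); (F,T,F); (T,F,F); (T,T,F)} — 4.
  c=F, a=T: a clause becomes empty — 0.
  c=F, a=F: remaining (b,d,e) ∈ {(F,T,F); (F,T,T); (T,T,F); (T,T,T)} — 4.
Total: 3 + 4 + 0 + 4 = 11.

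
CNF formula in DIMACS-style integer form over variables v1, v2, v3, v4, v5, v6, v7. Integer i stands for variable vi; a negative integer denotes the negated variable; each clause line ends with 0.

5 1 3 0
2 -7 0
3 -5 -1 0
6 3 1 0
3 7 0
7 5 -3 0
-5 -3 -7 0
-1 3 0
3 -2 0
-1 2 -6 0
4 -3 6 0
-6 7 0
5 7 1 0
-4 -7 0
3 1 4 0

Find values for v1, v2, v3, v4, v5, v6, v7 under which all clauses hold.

v1=F, v2=F, v3=T, v4=T, v5=T, v6=F, v7=F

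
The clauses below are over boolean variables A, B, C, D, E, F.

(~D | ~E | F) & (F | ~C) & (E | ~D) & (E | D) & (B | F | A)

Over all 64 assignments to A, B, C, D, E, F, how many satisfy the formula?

19

Case analysis on D and E:
  D=T, E=T: forces F=T; A, B, C free → 2^3 = 8.
  D=T, E=F: a clause becomes empty — 0.
  D=F, E=T: 11 of the 16 assignments to (A,B,C,F) work.
  D=F, E=F: a clause becomes empty — 0.
Total: 8 + 0 + 11 + 0 = 19.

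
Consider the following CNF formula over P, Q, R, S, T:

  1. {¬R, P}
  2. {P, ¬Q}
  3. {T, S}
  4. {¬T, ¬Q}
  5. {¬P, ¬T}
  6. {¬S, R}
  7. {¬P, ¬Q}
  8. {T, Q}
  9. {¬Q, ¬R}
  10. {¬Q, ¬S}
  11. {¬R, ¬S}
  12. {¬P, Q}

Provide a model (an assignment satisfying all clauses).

P=F, Q=F, R=F, S=F, T=T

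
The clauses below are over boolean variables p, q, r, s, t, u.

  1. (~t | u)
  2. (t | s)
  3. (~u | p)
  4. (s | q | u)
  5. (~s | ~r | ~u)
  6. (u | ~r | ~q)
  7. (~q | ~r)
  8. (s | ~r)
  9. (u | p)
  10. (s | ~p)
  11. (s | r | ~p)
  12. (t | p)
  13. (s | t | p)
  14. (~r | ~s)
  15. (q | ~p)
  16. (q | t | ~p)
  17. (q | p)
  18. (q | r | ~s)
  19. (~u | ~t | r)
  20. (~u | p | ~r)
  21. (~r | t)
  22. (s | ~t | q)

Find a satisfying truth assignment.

p=T, q=T, r=F, s=T, t=F, u=T

Try p = True.
  then s is forced to True.
  then r is forced to False.
  then q is forced to True.
For the remaining variables, t = False, u = True works.
Every clause has at least one true literal under this assignment.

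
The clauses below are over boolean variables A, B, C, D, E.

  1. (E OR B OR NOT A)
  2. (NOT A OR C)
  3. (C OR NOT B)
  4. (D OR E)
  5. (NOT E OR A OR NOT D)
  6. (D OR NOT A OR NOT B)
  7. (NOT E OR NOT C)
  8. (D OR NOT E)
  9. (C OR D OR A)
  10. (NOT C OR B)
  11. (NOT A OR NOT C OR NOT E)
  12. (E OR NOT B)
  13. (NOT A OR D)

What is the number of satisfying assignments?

Satisfying assignments:
  A=F B=F C=F D=T E=F
That's 1 in total.

1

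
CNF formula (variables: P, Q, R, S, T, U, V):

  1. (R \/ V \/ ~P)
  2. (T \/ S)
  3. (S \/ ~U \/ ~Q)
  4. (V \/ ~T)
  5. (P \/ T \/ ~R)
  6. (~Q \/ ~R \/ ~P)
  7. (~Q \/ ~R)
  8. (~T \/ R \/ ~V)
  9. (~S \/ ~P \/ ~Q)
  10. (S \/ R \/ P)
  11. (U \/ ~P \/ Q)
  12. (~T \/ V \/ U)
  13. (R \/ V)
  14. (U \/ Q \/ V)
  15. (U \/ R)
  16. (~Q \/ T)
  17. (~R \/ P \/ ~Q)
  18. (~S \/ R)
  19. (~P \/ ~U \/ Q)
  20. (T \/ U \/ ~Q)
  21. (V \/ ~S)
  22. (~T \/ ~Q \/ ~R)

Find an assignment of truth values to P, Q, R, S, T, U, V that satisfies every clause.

P=F  Q=F  R=T  S=F  T=T  U=T  V=T

Set P = False and propagate.
Try Q = False.
Branch on R: take R = True.
  then T is forced to True.
  then V is forced to True.
S, U are now unconstrained; take S = False, U = True.
Check each clause:
  1. (~P \/ R \/ V) — R is true.
  2. (T \/ S) — T is true.
  3. (S \/ ~U \/ ~Q) — ~Q is true.
  4. (~T \/ V) — V is true.
  5. (P \/ T \/ ~R) — T is true.
  6. (~Q \/ ~R \/ ~P) — ~P is true.
  7. (~R \/ ~Q) — ~Q is true.
  8. (R \/ ~T \/ ~V) — R is true.
  9. (~S \/ ~P \/ ~Q) — ~S is true.
  10. (R \/ P \/ S) — R is true.
  11. (U \/ ~P \/ Q) — U is true.
  12. (U \/ V \/ ~T) — U is true.
  13. (R \/ V) — R is true.
  14. (V \/ Q \/ U) — U is true.
  15. (R \/ U) — R is true.
  16. (T \/ ~Q) — T is true.
  17. (~R \/ P \/ ~Q) — ~Q is true.
  18. (~S \/ R) — R is true.
  19. (Q \/ ~P \/ ~U) — ~P is true.
  20. (U \/ T \/ ~Q) — T is true.
  21. (V \/ ~S) — ~S is true.
  22. (~Q \/ ~R \/ ~T) — ~Q is true.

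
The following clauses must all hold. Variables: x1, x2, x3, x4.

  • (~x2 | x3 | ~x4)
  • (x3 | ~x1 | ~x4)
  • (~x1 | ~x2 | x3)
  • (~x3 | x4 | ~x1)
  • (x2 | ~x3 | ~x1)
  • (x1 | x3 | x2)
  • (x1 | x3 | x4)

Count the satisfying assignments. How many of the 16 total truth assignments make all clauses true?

The models are:
  x1=0 x2=0 x3=1 x4=0
  x1=0 x2=0 x3=1 x4=1
  x1=0 x2=1 x3=1 x4=0
  x1=0 x2=1 x3=1 x4=1
  x1=1 x2=0 x3=0 x4=0
  x1=1 x2=1 x3=1 x4=1
Count: 6.

6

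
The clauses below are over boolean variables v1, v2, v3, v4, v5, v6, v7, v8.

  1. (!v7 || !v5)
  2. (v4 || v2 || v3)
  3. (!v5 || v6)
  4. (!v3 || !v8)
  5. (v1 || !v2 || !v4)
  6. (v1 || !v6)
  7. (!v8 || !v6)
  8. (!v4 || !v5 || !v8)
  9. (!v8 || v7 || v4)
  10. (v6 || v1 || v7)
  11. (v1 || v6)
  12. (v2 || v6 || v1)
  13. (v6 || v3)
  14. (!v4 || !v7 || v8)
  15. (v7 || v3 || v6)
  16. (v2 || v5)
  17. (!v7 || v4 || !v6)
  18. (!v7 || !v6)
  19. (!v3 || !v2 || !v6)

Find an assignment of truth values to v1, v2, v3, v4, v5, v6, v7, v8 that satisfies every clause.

v1=T  v2=T  v3=F  v4=F  v5=F  v6=T  v7=F  v8=F

Check each clause:
  1. (!v7 || !v5) — !v7 is true.
  2. (v4 || v2 || v3) — v2 is true.
  3. (!v5 || v6) — !v5 is true.
  4. (!v8 || !v3) — !v8 is true.
  5. (!v4 || v1 || !v2) — v1 is true.
  6. (v1 || !v6) — v1 is true.
  7. (!v8 || !v6) — !v8 is true.
  8. (!v4 || !v5 || !v8) — !v8 is true.
  9. (!v8 || v7 || v4) — !v8 is true.
  10. (v7 || v6 || v1) — v1 is true.
  11. (v6 || v1) — v1 is true.
  12. (v2 || v1 || v6) — v1 is true.
  13. (v3 || v6) — v6 is true.
  14. (!v4 || v8 || !v7) — !v7 is true.
  15. (v6 || v3 || v7) — v6 is true.
  16. (v5 || v2) — v2 is true.
  17. (v4 || !v7 || !v6) — !v7 is true.
  18. (!v6 || !v7) — !v7 is true.
  19. (!v6 || !v2 || !v3) — !v3 is true.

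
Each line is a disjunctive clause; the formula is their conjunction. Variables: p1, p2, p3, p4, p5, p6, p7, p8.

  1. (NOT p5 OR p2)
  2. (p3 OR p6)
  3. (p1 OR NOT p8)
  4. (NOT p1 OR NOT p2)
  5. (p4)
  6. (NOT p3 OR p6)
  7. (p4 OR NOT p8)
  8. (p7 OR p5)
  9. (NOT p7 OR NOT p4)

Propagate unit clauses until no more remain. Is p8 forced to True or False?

False

(p4) is a unit clause: p4 = True.
(NOT p4 OR NOT p7) with p4 = True leaves only NOT p7, so p7 = False.
From (p5 OR p7) and p7 = False: p5 = True.
In (NOT p5 OR p2), NOT p5 is now false; p2 must hold, so p2 = True.
From (NOT p2 OR NOT p1) and p2 = True: p1 = False.
(p1 OR NOT p8) with p1 = False leaves only NOT p8, so p8 = False.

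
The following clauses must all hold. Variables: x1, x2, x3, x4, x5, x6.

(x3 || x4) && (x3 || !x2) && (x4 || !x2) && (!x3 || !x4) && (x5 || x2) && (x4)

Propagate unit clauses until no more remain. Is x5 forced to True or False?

Unit clause (x4) sets x4 = True.
From (!x4 || !x3) and x4 = True: x3 = False.
In (x3 || !x2), x3 is now false; !x2 must hold, so x2 = False.
(x5 || x2) with x2 = False leaves only x5, so x5 = True.

True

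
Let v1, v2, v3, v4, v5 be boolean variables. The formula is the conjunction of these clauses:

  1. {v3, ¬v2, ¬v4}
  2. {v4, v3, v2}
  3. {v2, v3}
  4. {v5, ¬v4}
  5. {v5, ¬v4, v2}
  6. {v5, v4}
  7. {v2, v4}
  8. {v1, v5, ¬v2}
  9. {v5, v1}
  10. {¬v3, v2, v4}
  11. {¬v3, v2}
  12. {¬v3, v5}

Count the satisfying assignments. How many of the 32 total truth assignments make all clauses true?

Satisfying assignments:
  v1=F v2=T v3=F v4=F v5=T
  v1=F v2=T v3=T v4=F v5=T
  v1=F v2=T v3=T v4=T v5=T
  v1=T v2=T v3=F v4=F v5=T
  v1=T v2=T v3=T v4=F v5=T
  v1=T v2=T v3=T v4=T v5=T
Count: 6.

6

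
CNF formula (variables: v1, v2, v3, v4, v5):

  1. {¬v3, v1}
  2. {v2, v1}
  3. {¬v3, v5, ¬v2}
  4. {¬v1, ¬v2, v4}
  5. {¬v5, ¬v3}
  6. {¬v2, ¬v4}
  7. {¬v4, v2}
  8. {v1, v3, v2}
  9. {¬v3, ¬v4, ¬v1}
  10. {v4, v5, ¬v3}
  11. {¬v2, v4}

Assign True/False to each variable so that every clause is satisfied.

v1=T, v2=F, v3=F, v4=F, v5=F

Set v1 = True and propagate.
Try v2 = False.
  then v4 is forced to False.
Try v3 = False.
v5 is now unconstrained; take v5 = False.
Every clause has at least one true literal under this assignment.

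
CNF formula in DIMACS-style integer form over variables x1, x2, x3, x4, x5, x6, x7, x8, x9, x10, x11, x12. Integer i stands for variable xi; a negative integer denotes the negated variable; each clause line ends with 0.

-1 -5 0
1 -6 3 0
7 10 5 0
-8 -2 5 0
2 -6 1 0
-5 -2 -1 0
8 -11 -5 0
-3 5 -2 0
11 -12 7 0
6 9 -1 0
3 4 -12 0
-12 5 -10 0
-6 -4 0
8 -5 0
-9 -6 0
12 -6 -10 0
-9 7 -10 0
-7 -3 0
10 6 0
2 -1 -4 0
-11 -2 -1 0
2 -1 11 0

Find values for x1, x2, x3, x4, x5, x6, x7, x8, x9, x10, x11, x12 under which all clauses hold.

Set x1 = False and propagate.
For the remaining variables, x2 = False, x3 = False, x4 = True, x5 = False, x6 = False, x7 = False, x8 = True, x9 = False, x10 = True, x11 = False, x12 = False works.
Every clause has at least one true literal under this assignment.

x1=False, x2=False, x3=False, x4=True, x5=False, x6=False, x7=False, x8=True, x9=False, x10=True, x11=False, x12=False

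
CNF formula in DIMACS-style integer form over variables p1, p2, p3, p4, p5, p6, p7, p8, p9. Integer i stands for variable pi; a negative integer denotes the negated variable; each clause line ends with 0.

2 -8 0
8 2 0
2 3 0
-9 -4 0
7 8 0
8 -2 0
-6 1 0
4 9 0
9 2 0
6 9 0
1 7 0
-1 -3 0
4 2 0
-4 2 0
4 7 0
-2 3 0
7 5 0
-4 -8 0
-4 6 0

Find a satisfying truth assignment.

Pure literal: p5 appears only positively; assign p5 = True.
p7 occurs only positively in the remaining clauses — set p7 = True.
Branch on p1: take p1 = False.
  then p6 is forced to False.
  then p9 is forced to True.
  then p4 is forced to False.
  then p2 is forced to True.
  then p8 is forced to True.
  then p3 is forced to True.
Every clause has at least one true literal under this assignment.

p1=False, p2=True, p3=True, p4=False, p5=True, p6=False, p7=True, p8=True, p9=True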